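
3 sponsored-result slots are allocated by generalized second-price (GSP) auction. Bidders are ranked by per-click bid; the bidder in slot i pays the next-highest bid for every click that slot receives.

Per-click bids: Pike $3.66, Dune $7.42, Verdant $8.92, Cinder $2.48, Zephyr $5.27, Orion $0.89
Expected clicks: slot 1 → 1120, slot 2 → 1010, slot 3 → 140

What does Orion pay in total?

Orion pays $0.00

Sorting advertisers: $8.92 (Verdant) > $7.42 (Dune) > $5.27 (Zephyr) > $3.66 (Pike) > …
Orion ranks below slot 3 → no slot, pays nothing.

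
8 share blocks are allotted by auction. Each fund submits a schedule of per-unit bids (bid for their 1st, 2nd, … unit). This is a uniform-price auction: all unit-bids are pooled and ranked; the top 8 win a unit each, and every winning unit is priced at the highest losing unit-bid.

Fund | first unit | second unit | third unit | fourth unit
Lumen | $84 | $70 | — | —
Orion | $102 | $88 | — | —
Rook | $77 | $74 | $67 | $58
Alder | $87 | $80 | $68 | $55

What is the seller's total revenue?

Total revenue: $544

All unit-bids, highest first — top 8: 102 (Orion-1), 88 (Orion-2), 87 (Alder-1), 84 (Lumen-1), 80 (Alder-2), 77 (Rook-1), 74 (Rook-2), 70 (Lumen-2)
The (k+1)-th unit-bid is $68.
Allocation: Alder 2, Lumen 2, Orion 2, Rook 2. Every unit priced at $68.
Revenue = 8 × 68 = $544.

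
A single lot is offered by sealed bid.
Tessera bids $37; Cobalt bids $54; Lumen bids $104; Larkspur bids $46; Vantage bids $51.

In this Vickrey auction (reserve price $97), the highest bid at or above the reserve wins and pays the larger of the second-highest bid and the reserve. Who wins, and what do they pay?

Bids in order: 104 (Lumen) > 54 (Cobalt) > 51 (Vantage) > 46 (Larkspur) > 37 (Tessera)
Lumen has the top bid at or above the reserve ($104).
max(second-highest $54, reserve $97) = $97.

Lumen pays $97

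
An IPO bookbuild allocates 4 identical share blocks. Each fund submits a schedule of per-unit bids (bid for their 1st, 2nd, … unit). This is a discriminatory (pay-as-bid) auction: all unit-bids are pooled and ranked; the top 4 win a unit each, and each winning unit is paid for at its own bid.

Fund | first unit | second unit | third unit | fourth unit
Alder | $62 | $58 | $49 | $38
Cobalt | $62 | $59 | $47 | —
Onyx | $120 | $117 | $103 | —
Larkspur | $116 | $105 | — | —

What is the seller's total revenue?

All unit-bids, highest first — top 4: 120 (Onyx-1), 117 (Onyx-2), 116 (Larkspur-1), 105 (Larkspur-2)
Next rejected bid: $103 (not a price — pay-as-bid).
Each winning unit pays its own bid.
Revenue = 120 + 117 + 116 + 105 = $458.

Total revenue: $458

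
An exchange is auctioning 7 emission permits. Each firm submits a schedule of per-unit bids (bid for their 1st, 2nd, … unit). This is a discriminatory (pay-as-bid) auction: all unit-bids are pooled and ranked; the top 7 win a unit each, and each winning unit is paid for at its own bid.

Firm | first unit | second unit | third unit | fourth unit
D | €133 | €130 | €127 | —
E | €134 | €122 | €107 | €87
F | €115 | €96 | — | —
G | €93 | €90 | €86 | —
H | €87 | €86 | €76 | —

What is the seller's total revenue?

Total revenue: €868

Pooled unit-bids ranked (top 7): 134 (E-1), 133 (D-1), 130 (D-2), 127 (D-3), 122 (E-2), 115 (F-1), 107 (E-3)
Next rejected bid: €96 (not a price — pay-as-bid).
Each winning unit pays its own bid.
Revenue = 134 + 133 + 130 + 127 + 122 + 115 + 107 = €868.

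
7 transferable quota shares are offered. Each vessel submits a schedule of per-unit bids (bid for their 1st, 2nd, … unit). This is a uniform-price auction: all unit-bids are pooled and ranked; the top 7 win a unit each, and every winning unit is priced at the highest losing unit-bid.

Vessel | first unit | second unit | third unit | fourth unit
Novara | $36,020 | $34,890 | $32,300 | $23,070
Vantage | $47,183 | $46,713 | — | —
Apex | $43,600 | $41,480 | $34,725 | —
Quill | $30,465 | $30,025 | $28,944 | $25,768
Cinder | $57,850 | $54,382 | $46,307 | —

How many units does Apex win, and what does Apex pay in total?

Apex: 2 units, pays $72,040

All unit-bids, highest first — top 7: 57,850 (Cinder-1), 54,382 (Cinder-2), 47,183 (Vantage-1), 46,713 (Vantage-2), 46,307 (Cinder-3), 43,600 (Apex-1), 41,480 (Apex-2)
First bid not allocated: $36,020.
Apex wins 2 unit(s) at $36,020 each.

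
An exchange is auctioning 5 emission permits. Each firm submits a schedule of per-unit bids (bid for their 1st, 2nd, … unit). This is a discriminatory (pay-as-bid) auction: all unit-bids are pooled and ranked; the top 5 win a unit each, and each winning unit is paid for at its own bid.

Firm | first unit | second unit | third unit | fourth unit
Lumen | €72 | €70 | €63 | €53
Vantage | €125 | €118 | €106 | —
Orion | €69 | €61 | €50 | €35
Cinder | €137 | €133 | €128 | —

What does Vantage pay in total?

All unit-bids, highest first — top 5: 137 (Cinder-1), 133 (Cinder-2), 128 (Cinder-3), 125 (Vantage-1), 118 (Vantage-2)
Next rejected bid: €106 (not a price — pay-as-bid).
Vantage's winning unit-bids: 125 + 118 = €243.

Vantage pays €243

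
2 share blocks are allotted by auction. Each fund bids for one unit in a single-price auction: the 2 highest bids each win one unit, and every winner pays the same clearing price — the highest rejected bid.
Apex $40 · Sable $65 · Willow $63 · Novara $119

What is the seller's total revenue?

Ordering the bids: 119 (Novara), 65 (Sable), 63 (Willow), 40 (Apex)
The 2 highest are Novara, Sable.
Highest unsuccessful bid: $63 → clearing price.
Total revenue = 2 × $63 = $126.

Total revenue: $126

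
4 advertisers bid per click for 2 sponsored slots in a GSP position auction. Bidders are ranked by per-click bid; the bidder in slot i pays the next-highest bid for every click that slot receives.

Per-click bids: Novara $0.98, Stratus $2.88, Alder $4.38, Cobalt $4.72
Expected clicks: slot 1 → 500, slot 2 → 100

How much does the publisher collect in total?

Total revenue: $2478.00

Per-click bids in order: $4.72 (Cobalt) > $4.38 (Alder) > $2.88 (Stratus) > …
Slot 1: Cobalt pays $4.38 × 500 = $2190.00
Slot 2: Alder pays $2.88 × 100 = $288.00
Total = $2478.00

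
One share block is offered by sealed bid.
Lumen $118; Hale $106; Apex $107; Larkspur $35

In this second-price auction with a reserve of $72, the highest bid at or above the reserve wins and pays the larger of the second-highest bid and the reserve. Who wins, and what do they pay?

Lumen pays $107

Bids in order: 118 (Lumen) > 107 (Apex) > 106 (Hale) > 35 (Larkspur)
Lumen has the top bid at or above the reserve ($118).
max(second-highest $107, reserve $72) = $107; the reserve does not bind.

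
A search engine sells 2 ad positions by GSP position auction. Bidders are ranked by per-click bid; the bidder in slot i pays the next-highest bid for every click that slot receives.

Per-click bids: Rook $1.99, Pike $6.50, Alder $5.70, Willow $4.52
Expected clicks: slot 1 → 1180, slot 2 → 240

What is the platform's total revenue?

Total revenue: $7810.80

Sorting advertisers: $6.50 (Pike) > $5.70 (Alder) > $4.52 (Willow) > …
Slot 1: Pike pays $5.70 × 1180 = $6726.00
Slot 2: Alder pays $4.52 × 240 = $1084.80
Total = $7810.80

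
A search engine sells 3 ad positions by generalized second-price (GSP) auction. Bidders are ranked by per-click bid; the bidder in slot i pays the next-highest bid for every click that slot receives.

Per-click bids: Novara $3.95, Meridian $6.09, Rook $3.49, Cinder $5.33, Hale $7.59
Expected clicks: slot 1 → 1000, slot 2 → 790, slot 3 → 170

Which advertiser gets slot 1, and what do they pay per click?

Hale; $6.09 per click

Per-click bids in order: $7.59 (Hale) > $6.09 (Meridian) > $5.33 (Cinder) > $3.95 (Novara) > …
Slot 1 goes to the first-ranked bidder, Hale, who pays the next bid down: $6.09/click.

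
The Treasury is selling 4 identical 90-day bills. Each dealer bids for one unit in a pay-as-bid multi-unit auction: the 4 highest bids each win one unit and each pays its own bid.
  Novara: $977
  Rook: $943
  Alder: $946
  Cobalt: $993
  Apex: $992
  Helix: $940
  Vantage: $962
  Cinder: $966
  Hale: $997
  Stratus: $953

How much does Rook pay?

Rook pays $0

Bids ranked high→low: 997 (Hale), 993 (Cobalt), 992 (Apex), 977 (Novara), 966 (Cinder), 962 (Vantage), …
The 4 highest are Hale, Cobalt, Apex, Novara.
Rook does not win → $0.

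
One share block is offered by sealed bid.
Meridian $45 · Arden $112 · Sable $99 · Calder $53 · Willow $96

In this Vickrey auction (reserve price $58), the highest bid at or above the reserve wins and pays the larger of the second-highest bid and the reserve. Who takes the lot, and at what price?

Arden pays $99

Bids in order: 112 (Arden) > 99 (Sable) > 96 (Willow) > 53 (Calder) > 45 (Meridian)
Highest eligible bid: Arden at $112.
max(second-highest $99, reserve $58) = $99; the reserve does not bind.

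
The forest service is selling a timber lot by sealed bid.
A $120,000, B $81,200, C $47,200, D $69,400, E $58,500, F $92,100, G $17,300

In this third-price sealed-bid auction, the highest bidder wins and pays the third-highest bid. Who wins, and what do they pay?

Bids in order: 120,000 (A) > 92,100 (F) > 81,200 (B) > 69,400 (D) > 58,500 (E) > 47,200 (C) > …
A is highest; pays the third-highest bid, $81,200.

A pays $81,200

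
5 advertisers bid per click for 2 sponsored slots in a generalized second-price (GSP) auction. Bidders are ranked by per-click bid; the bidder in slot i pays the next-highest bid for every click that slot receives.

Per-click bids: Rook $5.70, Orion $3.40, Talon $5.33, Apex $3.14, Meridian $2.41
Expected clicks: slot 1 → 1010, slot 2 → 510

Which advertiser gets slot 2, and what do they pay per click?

Talon; $3.40 per click

Ranked by bid: $5.70 (Rook) > $5.33 (Talon) > $3.40 (Orion) > …
Slot 2 goes to the second-ranked bidder, Talon, who pays the next bid down: $3.40/click.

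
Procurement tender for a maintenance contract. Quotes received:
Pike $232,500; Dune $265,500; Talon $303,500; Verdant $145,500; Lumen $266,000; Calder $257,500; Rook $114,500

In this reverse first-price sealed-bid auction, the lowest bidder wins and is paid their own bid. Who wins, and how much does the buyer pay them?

Rule: the lowest bidder wins and is paid their own bid.
Bids ranked: 114,500 (Rook) < 145,500 (Verdant) < 232,500 (Pike) < 257,500 (Calder) < 265,500 (Dune) < 266,000 (Lumen) < …
First-price: Rook is paid what they bid, $114,500.

Rook is paid $114,500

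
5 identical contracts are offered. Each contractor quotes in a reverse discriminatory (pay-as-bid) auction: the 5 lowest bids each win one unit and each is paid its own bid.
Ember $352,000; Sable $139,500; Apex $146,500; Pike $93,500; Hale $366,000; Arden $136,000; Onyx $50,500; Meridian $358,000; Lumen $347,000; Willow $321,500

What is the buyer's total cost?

Bids ranked low→high: 50,500 (Onyx), 93,500 (Pike), 136,000 (Arden), 139,500 (Sable), 146,500 (Apex), 321,500 (Willow), 347,000 (Lumen), …
Winners (5 units): Onyx, Pike, Arden, Sable, Apex.
Total cost = 50,500 + 93,500 + 136,000 + 139,500 + 146,500 = $566,000.

Total cost: $566,000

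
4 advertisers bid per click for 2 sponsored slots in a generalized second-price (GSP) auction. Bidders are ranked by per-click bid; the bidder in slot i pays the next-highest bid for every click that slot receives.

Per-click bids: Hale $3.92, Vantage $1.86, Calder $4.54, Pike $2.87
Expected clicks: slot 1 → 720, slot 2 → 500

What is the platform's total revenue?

Total revenue: $4257.40

Per-click bids in order: $4.54 (Calder) > $3.92 (Hale) > $2.87 (Pike) > …
Slot 1: Calder pays $3.92 × 720 = $2822.40
Slot 2: Hale pays $2.87 × 500 = $1435.00
Total = $4257.40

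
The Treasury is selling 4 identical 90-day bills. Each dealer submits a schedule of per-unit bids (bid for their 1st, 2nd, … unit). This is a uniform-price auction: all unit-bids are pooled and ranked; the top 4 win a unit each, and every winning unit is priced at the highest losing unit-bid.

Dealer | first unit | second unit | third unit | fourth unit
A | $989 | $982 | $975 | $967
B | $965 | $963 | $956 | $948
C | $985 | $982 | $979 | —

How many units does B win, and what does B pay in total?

Pooled unit-bids ranked (top 4): 989 (A-1), 985 (C-1), 982 (A-2), 982 (C-2)
The (k+1)-th unit-bid is $979.
B wins 0 unit(s) at $979 each.

B: 0 units, pays $0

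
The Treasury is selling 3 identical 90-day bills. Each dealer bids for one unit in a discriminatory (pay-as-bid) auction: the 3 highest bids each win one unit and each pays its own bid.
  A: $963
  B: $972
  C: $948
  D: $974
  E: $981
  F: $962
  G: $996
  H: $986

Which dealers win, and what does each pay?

Sorting: 996 (G), 986 (H), 981 (E), 974 (D), 972 (B), …
Winners (3 units): G, H, E.
Each winner pays its own bid: G $996, H $986, E $981.

G $996, H $986, E $981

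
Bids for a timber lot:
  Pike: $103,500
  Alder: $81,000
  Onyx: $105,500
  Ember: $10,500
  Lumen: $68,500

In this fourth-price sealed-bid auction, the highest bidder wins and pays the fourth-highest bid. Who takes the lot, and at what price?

Onyx pays $68,500

Bids in order: 105,500 (Onyx) > 103,500 (Pike) > 81,000 (Alder) > 68,500 (Lumen) > 10,500 (Ember)
Onyx is highest; pays the fourth-highest bid, $68,500.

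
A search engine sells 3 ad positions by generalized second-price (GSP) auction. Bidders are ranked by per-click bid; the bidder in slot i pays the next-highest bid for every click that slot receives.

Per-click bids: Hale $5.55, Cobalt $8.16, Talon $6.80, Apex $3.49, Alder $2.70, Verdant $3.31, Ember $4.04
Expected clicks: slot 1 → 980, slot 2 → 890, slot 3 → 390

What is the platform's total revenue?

Total revenue: $13179.10

Per-click bids in order: $8.16 (Cobalt) > $6.80 (Talon) > $5.55 (Hale) > $4.04 (Ember) > …
Slot 1: Cobalt pays $6.80 × 980 = $6664.00
Slot 2: Talon pays $5.55 × 890 = $4939.50
Slot 3: Hale pays $4.04 × 390 = $1575.60
Total = $13179.10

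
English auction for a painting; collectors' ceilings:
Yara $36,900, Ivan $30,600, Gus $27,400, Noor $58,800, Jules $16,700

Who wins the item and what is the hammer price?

Noor wins at $36,900

Limits ranked: 58,800 (Noor) > 36,900 (Yara) > 30,600 (Ivan) > 27,400 (Gus) > 16,700 (Jules)
Once the price passes $36,900, only Noor is left; the hammer falls at Yara's limit of $36,900.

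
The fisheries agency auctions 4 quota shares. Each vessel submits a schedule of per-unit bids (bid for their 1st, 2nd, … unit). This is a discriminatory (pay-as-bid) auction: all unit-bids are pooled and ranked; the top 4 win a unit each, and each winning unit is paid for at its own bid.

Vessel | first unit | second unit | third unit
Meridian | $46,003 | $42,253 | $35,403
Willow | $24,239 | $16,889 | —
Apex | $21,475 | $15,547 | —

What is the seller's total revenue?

Pooled unit-bids ranked (top 4): 46,003 (Meridian-1), 42,253 (Meridian-2), 35,403 (Meridian-3), 24,239 (Willow-1)
Next rejected bid: $21,475 (not a price — pay-as-bid).
Each winning unit pays its own bid.
Revenue = 46,003 + 42,253 + 35,403 + 24,239 = $147,898.

Total revenue: $147,898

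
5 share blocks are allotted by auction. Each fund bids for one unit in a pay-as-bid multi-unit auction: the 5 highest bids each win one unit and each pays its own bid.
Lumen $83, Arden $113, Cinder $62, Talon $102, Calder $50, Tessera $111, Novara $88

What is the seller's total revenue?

Total revenue: $497

Bids ranked high→low: 113 (Arden), 111 (Tessera), 102 (Talon), 88 (Novara), 83 (Lumen), 62 (Cinder), 50 (Calder)
The 5 highest are Arden, Tessera, Talon, Novara, Lumen.
Total revenue = 113 + 111 + 102 + 88 + 83 = $497.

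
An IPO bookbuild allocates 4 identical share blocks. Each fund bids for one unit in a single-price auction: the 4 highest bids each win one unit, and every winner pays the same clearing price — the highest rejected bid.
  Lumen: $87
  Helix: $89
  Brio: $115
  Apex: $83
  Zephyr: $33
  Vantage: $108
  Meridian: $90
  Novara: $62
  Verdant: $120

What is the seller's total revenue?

Bids ranked high→low: 120 (Verdant), 115 (Brio), 108 (Vantage), 90 (Meridian), 89 (Helix), 87 (Lumen), …
The 4 highest are Verdant, Brio, Vantage, Meridian.
Highest unsuccessful bid: $89 → clearing price.
Total revenue = 4 × $89 = $356.

Total revenue: $356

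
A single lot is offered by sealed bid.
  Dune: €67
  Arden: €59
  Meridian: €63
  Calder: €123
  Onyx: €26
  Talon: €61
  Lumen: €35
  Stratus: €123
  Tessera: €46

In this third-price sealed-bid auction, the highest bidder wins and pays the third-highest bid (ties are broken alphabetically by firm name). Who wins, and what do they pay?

Calder pays €67

Rule: the highest bidder wins and pays the third-highest bid.
Bids ranked: 123 (Calder) > 123 (Stratus) > 67 (Dune) > 63 (Meridian) > 61 (Talon) > 59 (Arden) > …
Tie at €123 → Calder wins by tie-break.
Calder is highest; pays the third-highest bid, €67.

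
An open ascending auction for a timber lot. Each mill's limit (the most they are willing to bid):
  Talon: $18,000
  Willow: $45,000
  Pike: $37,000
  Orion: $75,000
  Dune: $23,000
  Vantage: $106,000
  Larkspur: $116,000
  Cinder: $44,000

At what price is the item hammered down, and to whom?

Limits ranked: 116,000 (Larkspur) > 106,000 (Vantage) > 75,000 (Orion) > 45,000 (Willow) > 44,000 (Cinder) > 37,000 (Pike) > …
Vantage is the last rival to drop out, at $106,000; Larkspur remains and wins at that price.

Larkspur wins at $106,000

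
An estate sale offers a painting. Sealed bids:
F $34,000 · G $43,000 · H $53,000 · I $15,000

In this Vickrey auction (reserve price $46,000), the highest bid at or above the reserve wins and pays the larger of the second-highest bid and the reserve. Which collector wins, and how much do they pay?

Sorting bids: 53,000 (H) > 43,000 (G) > 34,000 (F) > 15,000 (I)
Highest eligible bid: H at $53,000.
Second-highest bid $43,000 is below the reserve $46,000, so the reserve binds → payment $46,000.

H pays $46,000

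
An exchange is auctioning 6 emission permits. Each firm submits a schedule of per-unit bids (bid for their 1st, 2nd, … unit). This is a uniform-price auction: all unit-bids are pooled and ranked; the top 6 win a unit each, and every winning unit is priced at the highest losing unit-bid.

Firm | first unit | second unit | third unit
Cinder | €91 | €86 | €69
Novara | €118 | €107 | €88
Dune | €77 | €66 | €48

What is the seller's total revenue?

Total revenue: €414

Merging the schedules and taking the best 6: 118 (Novara-1), 107 (Novara-2), 91 (Cinder-1), 88 (Novara-3), 86 (Cinder-2), 77 (Dune-1)
First bid not allocated: €69.
Allocation: Cinder 2, Dune 1, Novara 3. Every unit priced at €69.
Revenue = 6 × 69 = €414.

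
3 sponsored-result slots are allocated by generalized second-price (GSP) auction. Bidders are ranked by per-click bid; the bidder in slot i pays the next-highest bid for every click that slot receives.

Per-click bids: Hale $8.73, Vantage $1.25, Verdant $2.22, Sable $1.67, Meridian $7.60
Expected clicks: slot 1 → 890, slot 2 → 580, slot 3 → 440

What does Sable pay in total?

Ranked by bid: $8.73 (Hale) > $7.60 (Meridian) > $2.22 (Verdant) > $1.67 (Sable) > …
Sable ranks below slot 3 → no slot, pays nothing.

Sable pays $0.00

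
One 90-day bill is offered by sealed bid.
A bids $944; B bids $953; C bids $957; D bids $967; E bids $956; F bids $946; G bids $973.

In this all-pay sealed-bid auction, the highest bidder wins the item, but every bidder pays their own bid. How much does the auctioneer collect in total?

Total revenue: $6,696

All-pay sealed-bid auction: the highest bidder wins the item, but every bidder pays their own bid.
Sorting bids: 973 (G) > 967 (D) > 957 (C) > 956 (E) > 953 (B) > 946 (F) > …
G wins with the top bid; all bids are sunk regardless.
Every bidder forfeits their bid regardless of winning.
Revenue = 944 + 953 + 957 + 967 + 956 + 946 + 973 = $6,696.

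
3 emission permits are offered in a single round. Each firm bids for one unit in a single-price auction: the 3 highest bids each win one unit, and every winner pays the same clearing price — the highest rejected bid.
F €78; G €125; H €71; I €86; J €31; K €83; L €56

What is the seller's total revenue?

Total revenue: €234

Ordering the bids: 125 (G), 86 (I), 83 (K), 78 (F), 71 (H), …
The 3 highest are G, I, K.
Clearing price = highest rejected bid = €78.
Total revenue = 3 × €78 = €234.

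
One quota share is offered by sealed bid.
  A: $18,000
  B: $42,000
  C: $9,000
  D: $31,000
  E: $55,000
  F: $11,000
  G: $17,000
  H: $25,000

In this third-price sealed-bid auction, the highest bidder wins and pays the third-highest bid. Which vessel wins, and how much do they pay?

Sorting bids: 55,000 (E) > 42,000 (B) > 31,000 (D) > 25,000 (H) > 18,000 (A) > 17,000 (G) > …
E wins; payment is bid #3 in the ranking = $31,000.

E pays $31,000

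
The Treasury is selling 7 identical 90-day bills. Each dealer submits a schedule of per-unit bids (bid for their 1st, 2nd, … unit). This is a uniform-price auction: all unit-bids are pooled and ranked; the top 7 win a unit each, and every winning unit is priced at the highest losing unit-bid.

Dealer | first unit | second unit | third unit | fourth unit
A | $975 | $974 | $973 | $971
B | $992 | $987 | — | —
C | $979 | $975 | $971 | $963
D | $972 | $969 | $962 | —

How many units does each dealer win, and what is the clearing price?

A 3, B 2, C 2; clearing price $972

Pooled unit-bids ranked (top 7): 992 (B-1), 987 (B-2), 979 (C-1), 975 (A-1), 975 (C-2), 974 (A-2), 973 (A-3)
The (k+1)-th unit-bid is $972.
Allocation: A 3, B 2, C 2.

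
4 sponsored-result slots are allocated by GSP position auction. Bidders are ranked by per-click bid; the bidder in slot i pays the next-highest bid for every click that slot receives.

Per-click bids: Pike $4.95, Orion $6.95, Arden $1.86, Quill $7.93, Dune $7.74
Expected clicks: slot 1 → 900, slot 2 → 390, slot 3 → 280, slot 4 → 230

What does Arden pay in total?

Sorting advertisers: $7.93 (Quill) > $7.74 (Dune) > $6.95 (Orion) > $4.95 (Pike) > $1.86 (Arden)
Arden ranks below slot 4 → no slot, pays nothing.

Arden pays $0.00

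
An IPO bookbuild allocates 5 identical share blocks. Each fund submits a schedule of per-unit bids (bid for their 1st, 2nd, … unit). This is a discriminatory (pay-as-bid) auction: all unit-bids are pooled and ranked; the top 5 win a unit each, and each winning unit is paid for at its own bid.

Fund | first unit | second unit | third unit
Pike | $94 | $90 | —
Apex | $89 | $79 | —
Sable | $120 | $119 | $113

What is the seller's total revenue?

Total revenue: $536

All unit-bids, highest first — top 5: 120 (Sable-1), 119 (Sable-2), 113 (Sable-3), 94 (Pike-1), 90 (Pike-2)
Next rejected bid: $89 (not a price — pay-as-bid).
Each winning unit pays its own bid.
Revenue = 120 + 119 + 113 + 94 + 90 = $536.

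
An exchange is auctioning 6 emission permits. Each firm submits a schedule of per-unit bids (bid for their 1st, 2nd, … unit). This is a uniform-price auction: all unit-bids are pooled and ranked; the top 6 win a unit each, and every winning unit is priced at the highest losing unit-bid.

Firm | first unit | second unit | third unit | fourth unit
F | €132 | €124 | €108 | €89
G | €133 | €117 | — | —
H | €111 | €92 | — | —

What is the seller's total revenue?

Total revenue: €552

Merging the schedules and taking the best 6: 133 (G-1), 132 (F-1), 124 (F-2), 117 (G-2), 111 (H-1), 108 (F-3)
First bid not allocated: €92.
Allocation: F 3, G 2, H 1. Every unit priced at €92.
Revenue = 6 × 92 = €552.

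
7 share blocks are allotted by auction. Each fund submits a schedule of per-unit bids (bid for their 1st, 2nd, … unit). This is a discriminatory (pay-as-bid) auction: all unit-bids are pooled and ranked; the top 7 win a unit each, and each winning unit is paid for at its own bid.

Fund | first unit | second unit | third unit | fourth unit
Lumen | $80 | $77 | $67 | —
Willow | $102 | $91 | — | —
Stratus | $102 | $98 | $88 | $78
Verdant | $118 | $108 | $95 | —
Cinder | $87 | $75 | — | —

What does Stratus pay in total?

Merging the schedules and taking the best 7: 118 (Verdant-1), 108 (Verdant-2), 102 (Willow-1), 102 (Stratus-1), 98 (Stratus-2), 95 (Verdant-3), 91 (Willow-2)
Next rejected bid: $88 (not a price — pay-as-bid).
Stratus's winning unit-bids: 102 + 98 = $200.

Stratus pays $200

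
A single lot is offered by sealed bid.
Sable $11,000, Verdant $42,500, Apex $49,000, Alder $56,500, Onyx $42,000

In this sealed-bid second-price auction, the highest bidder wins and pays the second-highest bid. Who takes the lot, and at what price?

Alder pays $49,000

Sealed-bid second-price auction: the highest bidder wins and pays the second-highest bid.
Bids in order: 56,500 (Alder) > 49,000 (Apex) > 42,500 (Verdant) > 42,000 (Onyx) > 11,000 (Sable)
Alder is highest; pays the second-highest bid, $49,000.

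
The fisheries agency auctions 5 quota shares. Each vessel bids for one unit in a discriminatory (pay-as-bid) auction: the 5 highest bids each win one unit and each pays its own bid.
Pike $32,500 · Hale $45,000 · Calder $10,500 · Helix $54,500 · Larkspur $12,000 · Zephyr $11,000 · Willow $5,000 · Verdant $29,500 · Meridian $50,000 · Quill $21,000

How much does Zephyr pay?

Zephyr pays $0

Sorting: 54,500 (Helix), 50,000 (Meridian), 45,000 (Hale), 32,500 (Pike), 29,500 (Verdant), 21,000 (Quill), 12,000 (Larkspur), …
Top 5: Helix, Meridian, Hale, Pike, Verdant.
Zephyr does not win → $0.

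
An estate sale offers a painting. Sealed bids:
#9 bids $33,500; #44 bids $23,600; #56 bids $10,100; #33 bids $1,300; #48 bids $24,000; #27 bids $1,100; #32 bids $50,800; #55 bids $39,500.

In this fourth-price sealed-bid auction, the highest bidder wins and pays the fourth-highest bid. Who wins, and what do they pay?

Sorting bids: 50,800 (#32) > 39,500 (#55) > 33,500 (#9) > 24,000 (#48) > 23,600 (#44) > 10,100 (#56) > …
#32 is highest; pays the fourth-highest bid, $24,000.

#32 pays $24,000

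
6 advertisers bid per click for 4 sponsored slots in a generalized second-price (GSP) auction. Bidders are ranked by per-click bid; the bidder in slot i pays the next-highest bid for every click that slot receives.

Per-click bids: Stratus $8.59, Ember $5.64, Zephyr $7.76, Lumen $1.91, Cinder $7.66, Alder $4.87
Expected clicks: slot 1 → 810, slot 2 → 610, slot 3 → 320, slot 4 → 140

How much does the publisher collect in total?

Sorting advertisers: $8.59 (Stratus) > $7.76 (Zephyr) > $7.66 (Cinder) > $5.64 (Ember) > $4.87 (Alder) > …
Slot 1: Stratus pays $7.76 × 810 = $6285.60
Slot 2: Zephyr pays $7.66 × 610 = $4672.60
Slot 3: Cinder pays $5.64 × 320 = $1804.80
Slot 4: Ember pays $4.87 × 140 = $681.80
Total = $13444.80

Total revenue: $13444.80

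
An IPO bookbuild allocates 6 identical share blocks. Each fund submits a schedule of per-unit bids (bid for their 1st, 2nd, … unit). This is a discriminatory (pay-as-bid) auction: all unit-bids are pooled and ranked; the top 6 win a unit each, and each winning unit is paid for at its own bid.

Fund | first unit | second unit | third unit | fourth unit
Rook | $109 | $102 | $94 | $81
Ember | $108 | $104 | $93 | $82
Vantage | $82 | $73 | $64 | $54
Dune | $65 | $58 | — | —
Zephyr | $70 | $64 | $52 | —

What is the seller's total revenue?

Pooled unit-bids ranked (top 6): 109 (Rook-1), 108 (Ember-1), 104 (Ember-2), 102 (Rook-2), 94 (Rook-3), 93 (Ember-3)
Next rejected bid: $82 (not a price — pay-as-bid).
Each winning unit pays its own bid.
Revenue = 109 + 108 + 104 + 102 + 94 + 93 = $610.

Total revenue: $610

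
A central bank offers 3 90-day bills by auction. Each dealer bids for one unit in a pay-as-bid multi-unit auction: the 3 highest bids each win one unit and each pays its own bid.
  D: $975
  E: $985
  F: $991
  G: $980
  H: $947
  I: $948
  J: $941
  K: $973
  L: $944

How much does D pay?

D pays $0

Sorting: 991 (F), 985 (E), 980 (G), 975 (D), 973 (K), …
The 3 highest are F, E, G.
D does not win → $0.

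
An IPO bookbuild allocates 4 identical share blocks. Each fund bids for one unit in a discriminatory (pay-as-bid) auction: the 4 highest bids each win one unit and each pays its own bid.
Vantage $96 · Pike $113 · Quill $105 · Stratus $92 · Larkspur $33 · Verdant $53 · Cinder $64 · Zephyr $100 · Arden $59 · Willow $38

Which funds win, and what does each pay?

Pike $113, Quill $105, Zephyr $100, Vantage $96

Sorting: 113 (Pike), 105 (Quill), 100 (Zephyr), 96 (Vantage), 92 (Stratus), 64 (Cinder), …
The 4 highest are Pike, Quill, Zephyr, Vantage.
Each winner pays its own bid: Pike $113, Quill $105, Zephyr $100, Vantage $96.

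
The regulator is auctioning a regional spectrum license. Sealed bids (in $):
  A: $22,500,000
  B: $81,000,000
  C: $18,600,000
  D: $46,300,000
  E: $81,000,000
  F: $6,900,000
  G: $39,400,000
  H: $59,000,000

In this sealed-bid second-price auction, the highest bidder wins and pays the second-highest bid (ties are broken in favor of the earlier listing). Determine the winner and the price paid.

Bids in order: 81,000,000 (B) > 81,000,000 (E) > 59,000,000 (H) > 46,300,000 (D) > 39,400,000 (G) > 22,500,000 (A) > …
B and E tie at $81,000,000; tie-break gives it to B.
Second-price: B pays E's bid of $81,000,000.

B pays $81,000,000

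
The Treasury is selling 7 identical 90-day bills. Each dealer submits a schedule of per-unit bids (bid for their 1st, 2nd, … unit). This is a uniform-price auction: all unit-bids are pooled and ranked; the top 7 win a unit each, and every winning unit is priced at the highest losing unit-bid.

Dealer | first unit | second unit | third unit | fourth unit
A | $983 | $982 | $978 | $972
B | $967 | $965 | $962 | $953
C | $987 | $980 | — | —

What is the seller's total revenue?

Total revenue: $6,755

All unit-bids, highest first — top 7: 987 (C-1), 983 (A-1), 982 (A-2), 980 (C-2), 978 (A-3), 972 (A-4), 967 (B-1)
Highest rejected unit-bid = $965.
Allocation: A 4, B 1, C 2. Every unit priced at $965.
Revenue = 7 × 965 = $6,755.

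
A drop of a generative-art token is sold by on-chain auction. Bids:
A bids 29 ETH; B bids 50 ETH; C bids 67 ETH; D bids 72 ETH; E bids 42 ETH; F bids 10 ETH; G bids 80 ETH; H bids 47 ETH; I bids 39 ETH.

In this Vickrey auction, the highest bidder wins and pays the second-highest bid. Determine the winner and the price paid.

Bids in order: 80 (G) > 72 (D) > 67 (C) > 50 (B) > 47 (H) > 42 (E) > …
Second-price: G pays D's bid of 72 ETH.

G pays 72 ETH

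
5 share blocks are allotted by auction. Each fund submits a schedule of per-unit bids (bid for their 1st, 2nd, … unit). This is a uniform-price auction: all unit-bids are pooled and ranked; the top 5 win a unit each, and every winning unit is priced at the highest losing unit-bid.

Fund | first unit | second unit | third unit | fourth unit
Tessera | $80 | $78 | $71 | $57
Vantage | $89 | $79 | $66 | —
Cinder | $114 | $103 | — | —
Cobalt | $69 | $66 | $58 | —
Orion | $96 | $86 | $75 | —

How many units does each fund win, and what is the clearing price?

Cinder 2, Orion 2, Vantage 1; clearing price $80

All unit-bids, highest first — top 5: 114 (Cinder-1), 103 (Cinder-2), 96 (Orion-1), 89 (Vantage-1), 86 (Orion-2)
Highest rejected unit-bid = $80.
Allocation: Cinder 2, Orion 2, Vantage 1.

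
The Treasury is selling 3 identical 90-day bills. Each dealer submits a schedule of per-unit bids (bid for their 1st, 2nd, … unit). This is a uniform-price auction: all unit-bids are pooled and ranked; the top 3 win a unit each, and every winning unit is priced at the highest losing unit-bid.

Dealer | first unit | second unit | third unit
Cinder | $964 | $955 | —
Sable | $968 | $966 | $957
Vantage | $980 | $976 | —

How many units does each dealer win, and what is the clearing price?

Sable 1, Vantage 2; clearing price $966

All unit-bids, highest first — top 3: 980 (Vantage-1), 976 (Vantage-2), 968 (Sable-1)
Highest rejected unit-bid = $966.
Allocation: Sable 1, Vantage 2.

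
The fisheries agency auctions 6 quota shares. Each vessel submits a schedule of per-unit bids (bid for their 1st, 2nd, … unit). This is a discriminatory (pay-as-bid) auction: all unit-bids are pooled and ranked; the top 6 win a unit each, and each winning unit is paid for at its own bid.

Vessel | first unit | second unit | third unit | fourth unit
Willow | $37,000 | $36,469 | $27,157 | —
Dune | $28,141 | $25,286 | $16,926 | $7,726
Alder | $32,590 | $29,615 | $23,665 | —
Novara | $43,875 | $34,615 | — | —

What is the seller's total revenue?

Total revenue: $214,164

Merging the schedules and taking the best 6: 43,875 (Novara-1), 37,000 (Willow-1), 36,469 (Willow-2), 34,615 (Novara-2), 32,590 (Alder-1), 29,615 (Alder-2)
Next rejected bid: $28,141 (not a price — pay-as-bid).
Each winning unit pays its own bid.
Revenue = 43,875 + 37,000 + 36,469 + 34,615 + 32,590 + 29,615 = $214,164.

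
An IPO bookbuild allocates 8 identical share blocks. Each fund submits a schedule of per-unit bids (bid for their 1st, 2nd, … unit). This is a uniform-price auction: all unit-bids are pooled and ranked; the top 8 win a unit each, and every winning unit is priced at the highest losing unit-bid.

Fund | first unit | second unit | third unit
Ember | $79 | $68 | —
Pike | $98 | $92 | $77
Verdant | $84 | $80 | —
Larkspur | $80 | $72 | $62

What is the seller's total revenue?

All unit-bids, highest first — top 8: 98 (Pike-1), 92 (Pike-2), 84 (Verdant-1), 80 (Verdant-2), 80 (Larkspur-1), 79 (Ember-1), 77 (Pike-3), 72 (Larkspur-2)
First bid not allocated: $68.
Allocation: Ember 1, Larkspur 2, Pike 3, Verdant 2. Every unit priced at $68.
Revenue = 8 × 68 = $544.

Total revenue: $544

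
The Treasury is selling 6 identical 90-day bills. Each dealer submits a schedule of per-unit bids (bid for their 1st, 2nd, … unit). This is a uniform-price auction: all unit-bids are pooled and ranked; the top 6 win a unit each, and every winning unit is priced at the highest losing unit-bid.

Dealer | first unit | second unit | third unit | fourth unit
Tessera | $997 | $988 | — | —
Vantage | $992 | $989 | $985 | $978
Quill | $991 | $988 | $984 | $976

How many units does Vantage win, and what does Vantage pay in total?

Vantage: 2 units, pays $1,970

Merging the schedules and taking the best 6: 997 (Tessera-1), 992 (Vantage-1), 991 (Quill-1), 989 (Vantage-2), 988 (Tessera-2), 988 (Quill-2)
First bid not allocated: $985.
Vantage wins 2 unit(s) at $985 each.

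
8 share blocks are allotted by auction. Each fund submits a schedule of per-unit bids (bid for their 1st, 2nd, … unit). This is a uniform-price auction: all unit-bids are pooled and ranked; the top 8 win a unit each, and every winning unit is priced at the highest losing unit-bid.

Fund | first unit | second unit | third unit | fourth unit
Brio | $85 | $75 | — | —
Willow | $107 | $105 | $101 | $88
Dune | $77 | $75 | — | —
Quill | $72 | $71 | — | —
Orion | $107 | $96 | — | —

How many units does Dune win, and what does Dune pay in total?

Merging the schedules and taking the best 8: 107 (Willow-1), 107 (Orion-1), 105 (Willow-2), 101 (Willow-3), 96 (Orion-2), 88 (Willow-4), 85 (Brio-1), 77 (Dune-1)
The (k+1)-th unit-bid is $75.
Dune wins 1 unit(s) at $75 each.

Dune: 1 unit, pays $75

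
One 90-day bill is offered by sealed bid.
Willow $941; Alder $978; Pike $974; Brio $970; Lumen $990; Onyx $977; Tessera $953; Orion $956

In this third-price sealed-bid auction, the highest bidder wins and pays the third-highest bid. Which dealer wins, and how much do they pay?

Lumen pays $977

Rule: the highest bidder wins and pays the third-highest bid.
Bids in order: 990 (Lumen) > 978 (Alder) > 977 (Onyx) > 974 (Pike) > 970 (Brio) > 956 (Orion) > …
Lumen wins; payment is bid #3 in the ranking = $977.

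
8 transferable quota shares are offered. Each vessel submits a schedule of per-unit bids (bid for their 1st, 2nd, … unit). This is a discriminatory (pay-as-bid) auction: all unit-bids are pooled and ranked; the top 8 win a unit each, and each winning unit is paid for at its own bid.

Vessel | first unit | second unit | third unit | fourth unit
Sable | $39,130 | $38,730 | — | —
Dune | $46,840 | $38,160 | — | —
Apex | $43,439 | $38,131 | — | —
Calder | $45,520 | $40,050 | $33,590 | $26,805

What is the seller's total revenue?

All unit-bids, highest first — top 8: 46,840 (Dune-1), 45,520 (Calder-1), 43,439 (Apex-1), 40,050 (Calder-2), 39,130 (Sable-1), 38,730 (Sable-2), 38,160 (Dune-2), 38,131 (Apex-2)
Next rejected bid: $33,590 (not a price — pay-as-bid).
Each winning unit pays its own bid.
Revenue = 46,840 + 45,520 + 43,439 + 40,050 + 39,130 + 38,730 + 38,160 + 38,131 = $330,000.

Total revenue: $330,000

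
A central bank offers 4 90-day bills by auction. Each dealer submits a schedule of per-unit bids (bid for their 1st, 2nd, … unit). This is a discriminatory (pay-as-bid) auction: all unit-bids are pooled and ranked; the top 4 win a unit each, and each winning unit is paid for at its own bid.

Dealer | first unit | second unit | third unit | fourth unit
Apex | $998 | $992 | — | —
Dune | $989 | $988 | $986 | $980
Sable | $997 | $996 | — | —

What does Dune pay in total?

Dune pays $0

Merging the schedules and taking the best 4: 998 (Apex-1), 997 (Sable-1), 996 (Sable-2), 992 (Apex-2)
Next rejected bid: $989 (not a price — pay-as-bid).
Dune wins no units.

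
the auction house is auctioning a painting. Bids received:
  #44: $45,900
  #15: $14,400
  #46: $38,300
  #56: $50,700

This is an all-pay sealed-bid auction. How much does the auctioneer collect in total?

Rule: the highest bidder wins the item, but every bidder pays their own bid.
Bids ranked: 50,700 (#56) > 45,900 (#44) > 38,300 (#46) > 14,400 (#15)
Every bidder forfeits their bid regardless of winning.
Revenue = 45,900 + 14,400 + 38,300 + 50,700 = $149,300.

Total revenue: $149,300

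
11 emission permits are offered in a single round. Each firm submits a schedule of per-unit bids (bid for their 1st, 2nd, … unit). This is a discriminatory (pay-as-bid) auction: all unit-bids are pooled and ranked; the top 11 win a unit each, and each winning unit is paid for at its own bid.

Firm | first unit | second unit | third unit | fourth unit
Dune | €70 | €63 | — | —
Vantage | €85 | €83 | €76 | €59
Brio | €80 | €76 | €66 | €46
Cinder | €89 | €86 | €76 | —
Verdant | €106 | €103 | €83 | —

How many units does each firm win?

Merging the schedules and taking the best 11: 106 (Verdant-1), 103 (Verdant-2), 89 (Cinder-1), 86 (Cinder-2), 85 (Vantage-1), 83 (Vantage-2), 83 (Verdant-3), 80 (Brio-1), 76 (Vantage-3), 76 (Brio-2), 76 (Cinder-3)
Next rejected bid: €70 (not a price — pay-as-bid).
Allocation: Brio 2, Cinder 3, Vantage 3, Verdant 3.

Brio 2, Cinder 3, Vantage 3, Verdant 3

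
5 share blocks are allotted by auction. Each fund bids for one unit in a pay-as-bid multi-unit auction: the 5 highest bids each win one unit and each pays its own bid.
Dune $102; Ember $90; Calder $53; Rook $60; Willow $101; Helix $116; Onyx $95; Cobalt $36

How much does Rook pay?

Bids ranked high→low: 116 (Helix), 102 (Dune), 101 (Willow), 95 (Onyx), 90 (Ember), 60 (Rook), 53 (Calder), …
Top 5: Helix, Dune, Willow, Onyx, Ember.
Rook does not win → $0.

Rook pays $0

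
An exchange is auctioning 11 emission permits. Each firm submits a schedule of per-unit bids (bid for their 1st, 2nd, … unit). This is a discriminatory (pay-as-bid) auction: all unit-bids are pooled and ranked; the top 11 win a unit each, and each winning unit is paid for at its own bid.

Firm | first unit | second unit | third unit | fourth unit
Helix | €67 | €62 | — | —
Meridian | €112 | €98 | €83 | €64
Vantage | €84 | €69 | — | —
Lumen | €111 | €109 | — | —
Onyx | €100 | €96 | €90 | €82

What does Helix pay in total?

Pooled unit-bids ranked (top 11): 112 (Meridian-1), 111 (Lumen-1), 109 (Lumen-2), 100 (Onyx-1), 98 (Meridian-2), 96 (Onyx-2), 90 (Onyx-3), 84 (Vantage-1), 83 (Meridian-3), 82 (Onyx-4), 69 (Vantage-2)
Next rejected bid: €67 (not a price — pay-as-bid).
Helix wins no units.

Helix pays €0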